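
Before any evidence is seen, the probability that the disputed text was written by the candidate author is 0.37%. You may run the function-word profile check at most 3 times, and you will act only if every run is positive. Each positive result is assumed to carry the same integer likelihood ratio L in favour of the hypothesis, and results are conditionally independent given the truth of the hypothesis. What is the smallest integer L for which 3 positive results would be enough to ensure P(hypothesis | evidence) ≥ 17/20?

12

Prior odds = 0.0037/0.9963 = 37/9963.
Target odds = 0.85/0.15 = 17/3.
Need L³ ≥ 17/3 ÷ (37/9963) = 56457/37.
11³ = 1331 < 56457/37 ≤ 1728 = 12³, so L = 12.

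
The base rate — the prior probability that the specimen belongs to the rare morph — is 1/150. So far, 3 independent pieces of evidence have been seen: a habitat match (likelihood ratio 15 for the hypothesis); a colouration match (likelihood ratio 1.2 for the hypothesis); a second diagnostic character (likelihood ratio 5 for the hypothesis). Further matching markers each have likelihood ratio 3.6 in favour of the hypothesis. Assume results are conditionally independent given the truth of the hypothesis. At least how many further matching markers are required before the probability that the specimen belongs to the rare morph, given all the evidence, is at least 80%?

Prior odds = (1/150)/(149/150) = 1/149.
Combined Bayes factor of the evidence already in hand = 15 × 1.2 × 5 = 90.
Odds after that evidence = (1/149) × 90 = 90/149.
Target odds = 0.8/0.2 = 4.
Need 3.6ⁿ ≥ 4 ÷ (90/149) = 298/45.
3.6¹ = 3.6 falls short of 298/45 but 3.6² = 12.96 reaches it, so n = 2.

2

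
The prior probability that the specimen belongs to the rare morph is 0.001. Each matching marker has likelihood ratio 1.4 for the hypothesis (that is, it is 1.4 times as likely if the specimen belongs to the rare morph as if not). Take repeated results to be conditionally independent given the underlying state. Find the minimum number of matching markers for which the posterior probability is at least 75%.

24

Prior odds = 0.001/0.999 = 1/999.
Likelihood ratio per matching marker = 1.4.
Target odds: 0.75 ÷ 0.25 = 3.
Need (1/999) × 1.4ⁿ ≥ 3, i.e. 1.4ⁿ ≥ 2997.
1.4²³ ≈2295.86 falls short of 2997 but 1.4²⁴ ≈3214.2 reaches it, so n = 24.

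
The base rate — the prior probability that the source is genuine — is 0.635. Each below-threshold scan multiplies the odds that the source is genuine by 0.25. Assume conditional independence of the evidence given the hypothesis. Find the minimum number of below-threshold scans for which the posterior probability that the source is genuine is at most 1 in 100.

Prior odds = 0.635/0.365 = 127/73.
Likelihood ratio per below-threshold scan = 0.25.
Target posterior odds = 0.01/0.99 = 1/99.
Require 0.25ⁿ ≤ 1/99 ÷ (127/73) = 73/12573.
0.25³ = 0.015625 is still above 73/12573 but 0.25⁴ = 0.00390625 is at or below it, so n = 4.

4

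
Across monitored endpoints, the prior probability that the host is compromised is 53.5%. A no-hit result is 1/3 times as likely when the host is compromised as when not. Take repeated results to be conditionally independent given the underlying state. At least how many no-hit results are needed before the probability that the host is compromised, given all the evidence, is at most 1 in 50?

4

Prior odds = 0.535/0.465 = 107/93.
Likelihood ratio per no-hit result = 1/3.
Target odds: 0.02 ÷ 0.98 = 1/49.
Require (1/3)ⁿ ≤ 1/49 ÷ (107/93) = 93/5243.
(1/3)³ = 1/27 is still above 93/5243 but (1/3)⁴ = 1/81 is at or below it, so n = 4.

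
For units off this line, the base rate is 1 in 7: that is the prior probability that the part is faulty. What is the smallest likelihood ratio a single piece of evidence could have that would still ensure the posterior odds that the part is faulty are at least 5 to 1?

30

Prior odds = (1/7)/(6/7) = 1/6.
Target odds = 5.
Required Bayes factor = 5 ÷ (1/6) = 30.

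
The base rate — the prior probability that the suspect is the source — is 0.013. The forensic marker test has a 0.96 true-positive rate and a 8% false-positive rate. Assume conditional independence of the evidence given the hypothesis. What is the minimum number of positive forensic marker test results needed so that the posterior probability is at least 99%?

4

Prior odds = 0.013/0.987 = 13/987.
Likelihood ratio of a positive result = 0.96/0.08 = 12.
Target odds: 0.99 ÷ 0.01 = 99.
Require 12ⁿ ≥ 99 ÷ (13/987) = 97713/13.
12³ = 1728 falls short of 97713/13 but 12⁴ = 20736 reaches it, so n = 4.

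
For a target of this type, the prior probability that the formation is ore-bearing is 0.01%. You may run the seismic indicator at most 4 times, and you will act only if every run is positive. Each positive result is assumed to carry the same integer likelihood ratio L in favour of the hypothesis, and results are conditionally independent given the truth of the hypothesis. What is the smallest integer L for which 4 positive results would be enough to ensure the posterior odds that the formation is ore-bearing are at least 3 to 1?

Prior odds = 0.0001/0.9999 = 1/9999.
Target odds = 3.
Need L⁴ ≥ 3 ÷ (1/9999) = 29997.
13⁴ = 28561 < 29997 ≤ 38416 = 14⁴, so L = 14.

14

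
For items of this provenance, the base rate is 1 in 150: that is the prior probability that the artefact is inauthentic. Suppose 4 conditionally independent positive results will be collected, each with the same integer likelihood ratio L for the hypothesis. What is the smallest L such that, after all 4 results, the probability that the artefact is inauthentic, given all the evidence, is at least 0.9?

7

Prior odds = (1/150)/(149/150) = 1/149.
Target odds = 0.9/0.1 = 9.
Need L⁴ ≥ 9 ÷ (1/149) = 1341.
6⁴ = 1296 < 1341 ≤ 2401 = 7⁴, so L = 7.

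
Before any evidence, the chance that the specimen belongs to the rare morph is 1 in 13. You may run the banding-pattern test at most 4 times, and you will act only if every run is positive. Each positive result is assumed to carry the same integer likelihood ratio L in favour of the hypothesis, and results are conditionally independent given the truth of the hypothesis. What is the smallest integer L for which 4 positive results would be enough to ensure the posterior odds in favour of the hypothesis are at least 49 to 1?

5

Prior odds = (1/13)/(12/13) = 1/12.
Target odds = 49.
Need L⁴ ≥ 49 ÷ (1/12) = 588.
4⁴ = 256 < 588 ≤ 625 = 5⁴, so L = 5.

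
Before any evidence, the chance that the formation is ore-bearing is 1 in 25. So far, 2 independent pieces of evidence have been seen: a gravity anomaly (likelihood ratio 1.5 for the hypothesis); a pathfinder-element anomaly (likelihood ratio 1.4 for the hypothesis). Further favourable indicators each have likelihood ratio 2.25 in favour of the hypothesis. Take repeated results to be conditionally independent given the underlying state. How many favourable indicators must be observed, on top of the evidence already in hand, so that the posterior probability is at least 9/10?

6

Prior odds = 0.04/0.96 = 1/24.
Combined Bayes factor of the evidence already in hand = 1.5 × 1.4 = 2.1.
Odds after that evidence = (1/24) × 2.1 = 0.0875.
Target odds = 0.9/0.1 = 9.
Need 2.25ⁿ ≥ 9 ÷ 0.0875 = 720/7.
2.25⁵ = 59049/1024 falls short of 720/7 but 2.25⁶ = 531441/4096 reaches it, so n = 6.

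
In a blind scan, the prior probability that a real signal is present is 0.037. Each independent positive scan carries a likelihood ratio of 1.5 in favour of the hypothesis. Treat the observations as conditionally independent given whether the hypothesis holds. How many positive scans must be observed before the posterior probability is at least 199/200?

Prior odds: 0.037 ÷ 0.963 = 37/963.
Likelihood ratio per positive scan = 1.5.
Target odds: 0.995 ÷ 0.005 = 199.
Need (37/963) × 1.5ⁿ ≥ 199, i.e. 1.5ⁿ ≥ 191637/37.
1.5²¹ ≈4987.89 falls short of 191637/37 but 1.5²² ≈7481.83 reaches it, so n = 22.

22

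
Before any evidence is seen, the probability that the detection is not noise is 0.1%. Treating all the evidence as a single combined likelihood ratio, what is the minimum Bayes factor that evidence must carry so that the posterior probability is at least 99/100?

Prior odds = 0.001/0.999 = 1/999.
Target odds = 0.99/0.01 = 99.
Required Bayes factor = 99 ÷ (1/999) = 98901.

98901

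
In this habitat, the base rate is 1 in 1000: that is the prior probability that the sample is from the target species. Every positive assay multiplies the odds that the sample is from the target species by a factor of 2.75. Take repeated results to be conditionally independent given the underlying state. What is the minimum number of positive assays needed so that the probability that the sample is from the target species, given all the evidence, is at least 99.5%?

13

Prior odds = 0.001/0.999 = 1/999.
Likelihood ratio per positive assay = 2.75.
Target posterior odds = 0.995/0.005 = 199.
Need (1/999) × 2.75ⁿ ≥ 199, i.e. 2.75ⁿ ≥ 198801.
2.75¹² ≈187065 falls short of 198801 but 2.75¹³ ≈514428 reaches it, so n = 13.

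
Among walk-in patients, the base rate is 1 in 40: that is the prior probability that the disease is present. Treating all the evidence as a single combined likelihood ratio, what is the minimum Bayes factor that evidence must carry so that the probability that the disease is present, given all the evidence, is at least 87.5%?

Prior odds = 0.025/0.975 = 1/39.
Target odds = 0.875/0.125 = 7.
Required Bayes factor = 7 ÷ (1/39) = 273.

273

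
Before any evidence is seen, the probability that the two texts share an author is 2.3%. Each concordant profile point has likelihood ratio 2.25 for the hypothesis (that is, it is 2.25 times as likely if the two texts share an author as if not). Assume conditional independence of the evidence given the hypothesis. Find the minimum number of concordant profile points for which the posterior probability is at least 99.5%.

12

Prior odds: 0.023 ÷ 0.977 = 23/977.
Likelihood ratio per concordant profile point = 2.25.
Target posterior odds = 0.995/0.005 = 199.
Require 2.25ⁿ ≥ 199 ÷ (23/977) = 194423/23.
2.25¹¹ ≈7481.83 falls short of 194423/23 but 2.25¹² ≈16834.1 reaches it, so n = 12.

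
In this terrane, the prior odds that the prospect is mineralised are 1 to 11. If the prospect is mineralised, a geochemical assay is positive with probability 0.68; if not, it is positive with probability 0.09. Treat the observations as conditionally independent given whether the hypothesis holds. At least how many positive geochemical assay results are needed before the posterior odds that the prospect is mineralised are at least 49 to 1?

Prior odds = 1/11.
Likelihood ratio of a positive = 0.68/0.09 = 68/9.
Target odds = 49.
Need (1/11) × (68/9)ⁿ ≥ 49, i.e. (68/9)ⁿ ≥ 539.
(68/9)³ = 314432/729 falls short of 539 but (68/9)⁴ = 21381376/6561 reaches it, so n = 4.

4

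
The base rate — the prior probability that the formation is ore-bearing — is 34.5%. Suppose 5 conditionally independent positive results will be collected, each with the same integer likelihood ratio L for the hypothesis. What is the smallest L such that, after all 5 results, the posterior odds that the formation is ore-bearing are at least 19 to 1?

Prior odds = 0.345/0.655 = 69/131.
Target odds = 19.
Need L⁵ ≥ 19 ÷ (69/131) = 2489/69.
2⁵ = 32 < 2489/69 ≤ 243 = 3⁵, so L = 3.

3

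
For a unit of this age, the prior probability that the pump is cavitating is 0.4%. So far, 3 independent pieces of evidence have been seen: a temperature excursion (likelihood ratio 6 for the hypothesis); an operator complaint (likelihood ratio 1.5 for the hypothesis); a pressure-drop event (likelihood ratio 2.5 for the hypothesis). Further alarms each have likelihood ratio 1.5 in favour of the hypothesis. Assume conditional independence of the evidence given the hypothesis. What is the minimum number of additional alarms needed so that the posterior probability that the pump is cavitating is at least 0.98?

Prior odds = 0.004/0.996 = 1/249.
Combined Bayes factor of the evidence already in hand = 6 × 1.5 × 2.5 = 22.5.
Odds after that evidence = (1/249) × 22.5 = 15/166.
Target odds = 0.98/0.02 = 49.
Need 1.5ⁿ ≥ 49 ÷ (15/166) = 8134/15.
1.5¹⁵ = 14348907/32768 falls short of 8134/15 but 1.5¹⁶ = 43046721/65536 reaches it, so n = 16.

16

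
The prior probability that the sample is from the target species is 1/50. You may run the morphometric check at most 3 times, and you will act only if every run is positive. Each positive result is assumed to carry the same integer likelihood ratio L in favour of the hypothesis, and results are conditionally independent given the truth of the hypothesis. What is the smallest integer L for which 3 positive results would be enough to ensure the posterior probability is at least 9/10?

8

Prior odds = 0.02/0.98 = 1/49.
Target odds = 0.9/0.1 = 9.
Need L³ ≥ 9 ÷ (1/49) = 441.
7³ = 343 < 441 ≤ 512 = 8³, so L = 8.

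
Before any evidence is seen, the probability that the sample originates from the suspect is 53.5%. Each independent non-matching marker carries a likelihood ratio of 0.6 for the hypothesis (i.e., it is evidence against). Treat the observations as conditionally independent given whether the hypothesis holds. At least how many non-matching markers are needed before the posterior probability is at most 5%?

7

Prior odds: 0.535 ÷ 0.465 = 107/93.
Likelihood ratio per non-matching marker = 0.6.
Target posterior odds = 0.05/0.95 = 1/19.
Need (107/93) × 0.6ⁿ ≤ 1/19, i.e. 0.6ⁿ ≤ 93/2033.
0.6⁶ = 729/15625 is still above 93/2033 but 0.6⁷ = 2187/78125 is at or below it, so n = 7.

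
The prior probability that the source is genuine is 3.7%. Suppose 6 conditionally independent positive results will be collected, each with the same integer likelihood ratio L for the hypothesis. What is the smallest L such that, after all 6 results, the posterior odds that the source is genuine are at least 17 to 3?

3

Prior odds = 0.037/0.963 = 37/963.
Target odds = 17/3.
Need L⁶ ≥ 17/3 ÷ (37/963) = 5457/37.
2⁶ = 64 < 5457/37 ≤ 729 = 3⁶, so L = 3.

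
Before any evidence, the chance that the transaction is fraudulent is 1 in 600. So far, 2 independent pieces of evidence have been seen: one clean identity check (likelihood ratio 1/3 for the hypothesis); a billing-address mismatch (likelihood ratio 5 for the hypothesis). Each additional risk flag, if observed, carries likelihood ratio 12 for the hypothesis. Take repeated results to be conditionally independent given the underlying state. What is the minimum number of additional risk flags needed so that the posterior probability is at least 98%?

4

Prior odds = (1/600)/(599/600) = 1/599.
Combined Bayes factor of the evidence already in hand = (1/3) × 5 = 5/3.
Odds after that evidence = (1/599) × 5/3 = 5/1797.
Target odds = 0.98/0.02 = 49.
Need 12ⁿ ≥ 49 ÷ (5/1797) = 17610.6.
12³ = 1728 falls short of 17610.6 but 12⁴ = 20736 reaches it, so n = 4.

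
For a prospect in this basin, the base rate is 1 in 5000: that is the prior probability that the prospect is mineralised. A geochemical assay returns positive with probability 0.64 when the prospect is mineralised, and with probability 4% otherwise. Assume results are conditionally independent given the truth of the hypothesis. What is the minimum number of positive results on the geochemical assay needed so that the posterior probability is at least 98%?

Prior odds = 0.0002/0.9998 = 1/4999.
Likelihood ratio of a positive result = 0.64/0.04 = 16.
Target odds: 0.98 ÷ 0.02 = 49.
Require 16ⁿ ≥ 49 ÷ (1/4999) = 244951.
16⁴ = 65536 falls short of 244951 but 16⁵ = 1048576 reaches it, so n = 5.

5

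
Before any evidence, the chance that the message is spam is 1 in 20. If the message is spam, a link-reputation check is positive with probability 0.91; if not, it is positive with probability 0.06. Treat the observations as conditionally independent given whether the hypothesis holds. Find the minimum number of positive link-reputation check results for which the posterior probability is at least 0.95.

3

Prior odds = 0.05/0.95 = 1/19.
Likelihood ratio of a positive = 0.91/0.06 = 91/6.
Target posterior odds = 0.95/0.05 = 19.
Need (1/19) × (91/6)ⁿ ≥ 19, i.e. (91/6)ⁿ ≥ 361.
(91/6)² = 8281/36 falls short of 361 but (91/6)³ = 753571/216 reaches it, so n = 3.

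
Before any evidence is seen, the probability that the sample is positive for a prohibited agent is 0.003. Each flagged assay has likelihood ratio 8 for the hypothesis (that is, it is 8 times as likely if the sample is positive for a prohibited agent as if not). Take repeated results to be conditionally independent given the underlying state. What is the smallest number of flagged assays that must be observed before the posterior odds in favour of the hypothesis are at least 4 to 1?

Prior odds = 0.003/0.997 = 3/997.
Likelihood ratio per flagged assay = 8.
Target odds = 4.
Need (3/997) × 8ⁿ ≥ 4, i.e. 8ⁿ ≥ 3988/3.
8³ = 512 falls short of 3988/3 but 8⁴ = 4096 reaches it, so n = 4.

4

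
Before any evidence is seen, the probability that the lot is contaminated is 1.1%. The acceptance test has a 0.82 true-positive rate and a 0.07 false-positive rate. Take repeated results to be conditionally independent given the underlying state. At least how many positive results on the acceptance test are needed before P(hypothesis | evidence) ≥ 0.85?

Prior odds = 0.011/0.989 = 11/989.
Likelihood ratio of a positive result = 0.82/0.07 = 82/7.
Target odds: 0.85 ÷ 0.15 = 17/3.
Need (11/989) × (82/7)ⁿ ≥ 17/3, i.e. (82/7)ⁿ ≥ 16813/33.
(82/7)² = 6724/49 falls short of 16813/33 but (82/7)³ = 551368/343 reaches it, so n = 3.

3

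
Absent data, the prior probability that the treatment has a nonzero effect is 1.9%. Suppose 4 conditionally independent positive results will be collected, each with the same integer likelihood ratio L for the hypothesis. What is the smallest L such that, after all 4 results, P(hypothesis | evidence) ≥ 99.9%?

Prior odds = 0.019/0.981 = 19/981.
Target odds = 0.999/0.001 = 999.
Need L⁴ ≥ 999 ÷ (19/981) = 980019/19.
15⁴ = 50625 < 980019/19 ≤ 65536 = 16⁴, so L = 16.

16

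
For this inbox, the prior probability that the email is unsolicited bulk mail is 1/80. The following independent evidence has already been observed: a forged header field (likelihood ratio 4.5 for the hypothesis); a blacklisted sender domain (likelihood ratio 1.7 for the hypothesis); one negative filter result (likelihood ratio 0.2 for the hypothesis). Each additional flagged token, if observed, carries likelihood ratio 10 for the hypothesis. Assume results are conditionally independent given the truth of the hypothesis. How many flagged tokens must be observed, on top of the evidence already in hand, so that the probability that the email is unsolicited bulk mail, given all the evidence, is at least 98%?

4

Prior odds = 0.0125/0.9875 = 1/79.
Combined Bayes factor of the evidence already in hand = 4.5 × 1.7 × 0.2 = 1.53.
Odds after that evidence = (1/79) × 1.53 = 153/7900.
Target odds = 0.98/0.02 = 49.
Need 10ⁿ ≥ 49 ÷ (153/7900) = 387100/153.
10³ = 1000 falls short of 387100/153 but 10⁴ = 10000 reaches it, so n = 4.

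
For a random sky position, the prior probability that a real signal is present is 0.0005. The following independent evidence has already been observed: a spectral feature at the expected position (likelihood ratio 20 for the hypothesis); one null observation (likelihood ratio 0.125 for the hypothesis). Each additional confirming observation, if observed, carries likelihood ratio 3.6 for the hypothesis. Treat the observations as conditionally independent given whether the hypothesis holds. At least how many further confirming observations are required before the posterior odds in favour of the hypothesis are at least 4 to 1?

Prior odds = 0.0005/0.9995 = 1/1999.
Combined Bayes factor of the evidence already in hand = 20 × 0.125 = 2.5.
Odds after that evidence = (1/1999) × 2.5 = 5/3998.
Target odds = 4.
Need 3.6ⁿ ≥ 4 ÷ (5/3998) = 3198.4.
3.6⁶ = 34012224/15625 falls short of 3198.4 but 3.6⁷ = 612220032/78125 reaches it, so n = 7.

7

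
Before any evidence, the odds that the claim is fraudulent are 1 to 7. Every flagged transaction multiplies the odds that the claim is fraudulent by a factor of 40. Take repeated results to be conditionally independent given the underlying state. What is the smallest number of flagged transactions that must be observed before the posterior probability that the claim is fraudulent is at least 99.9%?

Prior odds = 1/7.
Likelihood ratio per flagged transaction = 40.
Target posterior odds = 0.999/0.001 = 999.
Require 40ⁿ ≥ 999 ÷ (1/7) = 6993.
40² = 1600 falls short of 6993 but 40³ = 64000 reaches it, so n = 3.

3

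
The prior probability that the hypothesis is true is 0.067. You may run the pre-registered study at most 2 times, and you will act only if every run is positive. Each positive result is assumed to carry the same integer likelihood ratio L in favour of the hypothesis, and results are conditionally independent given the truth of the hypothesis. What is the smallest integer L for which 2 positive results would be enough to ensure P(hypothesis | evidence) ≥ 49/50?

27

Prior odds = 0.067/0.933 = 67/933.
Target odds = 0.98/0.02 = 49.
Need L² ≥ 49 ÷ (67/933) = 45717/67.
26² = 676 < 45717/67 ≤ 729 = 27², so L = 27.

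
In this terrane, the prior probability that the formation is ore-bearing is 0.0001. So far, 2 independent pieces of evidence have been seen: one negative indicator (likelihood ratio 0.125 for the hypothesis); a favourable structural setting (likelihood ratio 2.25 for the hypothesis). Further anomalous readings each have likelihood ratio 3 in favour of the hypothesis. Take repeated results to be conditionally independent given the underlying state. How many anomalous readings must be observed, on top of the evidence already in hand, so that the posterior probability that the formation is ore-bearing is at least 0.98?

14

Prior odds = 0.0001/0.9999 = 1/9999.
Combined Bayes factor of the evidence already in hand = 0.125 × 2.25 = 0.28125.
Odds after that evidence = (1/9999) × 0.28125 = 1/35552.
Target odds = 0.98/0.02 = 49.
Need 3ⁿ ≥ 49 ÷ (1/35552) = 1742048.
3¹³ = 1594323 falls short of 1742048 but 3¹⁴ = 4782969 reaches it, so n = 14.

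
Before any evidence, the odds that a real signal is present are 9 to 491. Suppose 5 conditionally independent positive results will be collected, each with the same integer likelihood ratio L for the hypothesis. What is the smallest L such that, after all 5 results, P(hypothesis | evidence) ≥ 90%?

4

Prior odds = 9/491.
Target odds = 0.9/0.1 = 9.
Need L⁵ ≥ 9 ÷ (9/491) = 491.
3⁵ = 243 < 491 ≤ 1024 = 4⁵, so L = 4.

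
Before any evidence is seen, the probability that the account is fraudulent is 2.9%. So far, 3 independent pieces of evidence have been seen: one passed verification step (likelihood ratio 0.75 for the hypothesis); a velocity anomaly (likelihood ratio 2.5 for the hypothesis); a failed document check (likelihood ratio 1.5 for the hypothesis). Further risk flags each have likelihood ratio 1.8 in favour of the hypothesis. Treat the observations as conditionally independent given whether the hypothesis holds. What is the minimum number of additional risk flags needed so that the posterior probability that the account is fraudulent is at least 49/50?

11

Prior odds = 0.029/0.971 = 29/971.
Combined Bayes factor of the evidence already in hand = 0.75 × 2.5 × 1.5 = 2.8125.
Odds after that evidence = (29/971) × 2.8125 = 1305/15536.
Target odds = 0.98/0.02 = 49.
Need 1.8ⁿ ≥ 49 ÷ (1305/15536) = 761264/1305.
1.8¹⁰ ≈357.047 falls short of 761264/1305 but 1.8¹¹ ≈642.684 reaches it, so n = 11.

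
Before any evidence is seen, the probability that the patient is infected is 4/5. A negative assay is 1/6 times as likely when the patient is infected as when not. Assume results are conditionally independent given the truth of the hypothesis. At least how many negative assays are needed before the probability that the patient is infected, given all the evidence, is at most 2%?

Prior odds: 0.8 ÷ 0.2 = 4.
Likelihood ratio per negative assay = 1/6.
Target odds: 0.02 ÷ 0.98 = 1/49.
Require (1/6)ⁿ ≤ 1/49 ÷ 4 = 1/196.
(1/6)² = 1/36 is still above 1/196 but (1/6)³ = 1/216 is at or below it, so n = 3.

3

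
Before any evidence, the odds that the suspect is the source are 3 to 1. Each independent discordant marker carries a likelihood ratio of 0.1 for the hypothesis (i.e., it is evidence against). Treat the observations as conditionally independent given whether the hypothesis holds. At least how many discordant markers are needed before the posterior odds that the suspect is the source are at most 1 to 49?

Prior odds = 3.
Likelihood ratio per discordant marker = 0.1.
Target odds = 1/49.
Need 3 × 0.1ⁿ ≤ 1/49, i.e. 0.1ⁿ ≤ 1/147.
0.1² = 0.01 is still above 1/147 but 0.1³ = 0.001 is at or below it, so n = 3.

3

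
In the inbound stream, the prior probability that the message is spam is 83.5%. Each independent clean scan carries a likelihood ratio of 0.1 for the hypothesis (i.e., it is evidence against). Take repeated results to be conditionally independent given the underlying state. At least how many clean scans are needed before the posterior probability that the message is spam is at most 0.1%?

Prior odds = 0.835/0.165 = 167/33.
Likelihood ratio per clean scan = 0.1.
Target posterior odds = 0.001/0.999 = 1/999.
Need (167/33) × 0.1ⁿ ≤ 1/999, i.e. 0.1ⁿ ≤ 11/55611.
0.1³ = 0.001 is still above 11/55611 but 0.1⁴ = 0.0001 is at or below it, so n = 4.

4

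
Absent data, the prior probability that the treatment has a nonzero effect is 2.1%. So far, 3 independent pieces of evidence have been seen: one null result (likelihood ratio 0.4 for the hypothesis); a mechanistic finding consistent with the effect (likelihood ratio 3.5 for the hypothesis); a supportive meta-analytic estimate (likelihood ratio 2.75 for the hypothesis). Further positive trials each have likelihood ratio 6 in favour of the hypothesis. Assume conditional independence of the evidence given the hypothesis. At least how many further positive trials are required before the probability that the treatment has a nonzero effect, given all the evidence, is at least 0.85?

3

Prior odds = 0.021/0.979 = 21/979.
Combined Bayes factor of the evidence already in hand = 0.4 × 3.5 × 2.75 = 3.85.
Odds after that evidence = (21/979) × 3.85 = 147/1780.
Target odds = 0.85/0.15 = 17/3.
Need 6ⁿ ≥ 17/3 ÷ (147/1780) = 30260/441.
6² = 36 falls short of 30260/441 but 6³ = 216 reaches it, so n = 3.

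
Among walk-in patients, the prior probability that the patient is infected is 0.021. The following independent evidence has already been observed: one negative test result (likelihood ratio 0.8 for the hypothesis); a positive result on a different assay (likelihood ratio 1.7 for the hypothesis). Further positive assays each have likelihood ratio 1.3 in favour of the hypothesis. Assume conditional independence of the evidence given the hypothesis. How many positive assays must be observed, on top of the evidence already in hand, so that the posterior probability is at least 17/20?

21

Prior odds = 0.021/0.979 = 21/979.
Combined Bayes factor of the evidence already in hand = 0.8 × 1.7 = 1.36.
Odds after that evidence = (21/979) × 1.36 = 714/24475.
Target odds = 0.85/0.15 = 17/3.
Need 1.3ⁿ ≥ 17/3 ÷ (714/24475) = 24475/126.
1.3²⁰ ≈190.05 falls short of 24475/126 but 1.3²¹ ≈247.065 reaches it, so n = 21.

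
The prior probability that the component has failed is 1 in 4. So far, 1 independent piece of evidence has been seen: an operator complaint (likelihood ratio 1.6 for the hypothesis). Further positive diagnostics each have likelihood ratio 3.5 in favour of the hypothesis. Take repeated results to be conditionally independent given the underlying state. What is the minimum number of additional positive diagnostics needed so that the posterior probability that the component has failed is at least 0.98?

4

Prior odds = 0.25/0.75 = 1/3.
Bayes factor of the evidence already in hand = 1.6.
Odds after that evidence = (1/3) × 1.6 = 8/15.
Target odds = 0.98/0.02 = 49.
Need 3.5ⁿ ≥ 49 ÷ (8/15) = 91.875.
3.5³ = 42.875 falls short of 91.875 but 3.5⁴ = 150.0625 reaches it, so n = 4.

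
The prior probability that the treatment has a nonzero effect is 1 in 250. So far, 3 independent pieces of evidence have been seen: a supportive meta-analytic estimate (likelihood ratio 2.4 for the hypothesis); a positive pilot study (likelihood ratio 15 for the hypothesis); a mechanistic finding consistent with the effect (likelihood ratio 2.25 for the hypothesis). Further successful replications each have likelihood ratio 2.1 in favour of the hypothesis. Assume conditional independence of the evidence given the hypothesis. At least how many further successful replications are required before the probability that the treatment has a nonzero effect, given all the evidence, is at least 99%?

Prior odds = 0.004/0.996 = 1/249.
Combined Bayes factor of the evidence already in hand = 2.4 × 15 × 2.25 = 81.
Odds after that evidence = (1/249) × 81 = 27/83.
Target odds = 0.99/0.01 = 99.
Need 2.1ⁿ ≥ 99 ÷ (27/83) = 913/3.
2.1⁷ ≈180.109 falls short of 913/3 but 2.1⁸ ≈378.229 reaches it, so n = 8.

8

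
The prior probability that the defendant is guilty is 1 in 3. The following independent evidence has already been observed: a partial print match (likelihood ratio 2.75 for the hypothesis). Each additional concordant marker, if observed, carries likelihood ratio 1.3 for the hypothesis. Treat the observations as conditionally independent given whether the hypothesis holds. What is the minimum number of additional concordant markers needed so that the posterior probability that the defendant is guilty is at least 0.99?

Prior odds = (1/3)/(2/3) = 0.5.
Bayes factor of the evidence already in hand = 2.75.
Odds after that evidence = 0.5 × 2.75 = 1.375.
Target odds = 0.99/0.01 = 99.
Need 1.3ⁿ ≥ 99 ÷ 1.375 = 72.
1.3¹⁶ ≈66.5417 falls short of 72 but 1.3¹⁷ ≈86.5042 reaches it, so n = 17.

17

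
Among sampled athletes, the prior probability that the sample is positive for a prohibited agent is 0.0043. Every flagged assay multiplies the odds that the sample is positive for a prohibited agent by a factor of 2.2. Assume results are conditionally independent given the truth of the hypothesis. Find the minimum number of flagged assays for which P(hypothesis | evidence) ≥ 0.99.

Prior odds: 0.0043 ÷ 0.9957 = 43/9957.
Likelihood ratio per flagged assay = 2.2.
Target posterior odds = 0.99/0.01 = 99.
Need (43/9957) × 2.2ⁿ ≥ 99, i.e. 2.2ⁿ ≥ 985743/43.
2.2¹² ≈12855 falls short of 985743/43 but 2.2¹³ ≈28281 reaches it, so n = 13.

13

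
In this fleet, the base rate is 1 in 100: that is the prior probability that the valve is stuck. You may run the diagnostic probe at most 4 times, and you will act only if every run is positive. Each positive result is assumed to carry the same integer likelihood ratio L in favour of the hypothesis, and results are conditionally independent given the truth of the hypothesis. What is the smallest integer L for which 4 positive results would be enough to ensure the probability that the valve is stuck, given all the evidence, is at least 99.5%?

12

Prior odds = 0.01/0.99 = 1/99.
Target odds = 0.995/0.005 = 199.
Need L⁴ ≥ 199 ÷ (1/99) = 19701.
11⁴ = 14641 < 19701 ≤ 20736 = 12⁴, so L = 12.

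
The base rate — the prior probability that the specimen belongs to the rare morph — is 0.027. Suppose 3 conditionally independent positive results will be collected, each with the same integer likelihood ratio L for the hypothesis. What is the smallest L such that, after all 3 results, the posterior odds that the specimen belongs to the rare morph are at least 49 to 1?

13

Prior odds = 0.027/0.973 = 27/973.
Target odds = 49.
Need L³ ≥ 49 ÷ (27/973) = 47677/27.
12³ = 1728 < 47677/27 ≤ 2197 = 13³, so L = 13.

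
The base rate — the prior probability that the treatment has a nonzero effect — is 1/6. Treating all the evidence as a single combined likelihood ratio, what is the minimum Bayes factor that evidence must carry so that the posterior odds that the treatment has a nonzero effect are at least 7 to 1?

Prior odds = (1/6)/(5/6) = 0.2.
Target odds = 7.
Required Bayes factor = 7 ÷ 0.2 = 35.

35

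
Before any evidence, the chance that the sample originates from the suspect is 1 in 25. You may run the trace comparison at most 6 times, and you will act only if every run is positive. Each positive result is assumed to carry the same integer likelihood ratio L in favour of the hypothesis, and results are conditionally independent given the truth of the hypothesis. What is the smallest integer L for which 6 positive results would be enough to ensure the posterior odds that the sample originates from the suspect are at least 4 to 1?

Prior odds = 0.04/0.96 = 1/24.
Target odds = 4.
Need L⁶ ≥ 4 ÷ (1/24) = 96.
2⁶ = 64 < 96 ≤ 729 = 3⁶, so L = 3.

3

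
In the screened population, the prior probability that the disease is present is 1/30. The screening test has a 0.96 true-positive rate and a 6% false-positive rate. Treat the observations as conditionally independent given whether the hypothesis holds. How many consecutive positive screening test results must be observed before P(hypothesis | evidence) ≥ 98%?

Prior odds = (1/30)/(29/30) = 1/29.
Likelihood ratio of a positive result = 0.96/0.06 = 16.
Target odds: 0.98 ÷ 0.02 = 49.
Need (1/29) × 16ⁿ ≥ 49, i.e. 16ⁿ ≥ 1421.
16² = 256 falls short of 1421 but 16³ = 4096 reaches it, so n = 3.

3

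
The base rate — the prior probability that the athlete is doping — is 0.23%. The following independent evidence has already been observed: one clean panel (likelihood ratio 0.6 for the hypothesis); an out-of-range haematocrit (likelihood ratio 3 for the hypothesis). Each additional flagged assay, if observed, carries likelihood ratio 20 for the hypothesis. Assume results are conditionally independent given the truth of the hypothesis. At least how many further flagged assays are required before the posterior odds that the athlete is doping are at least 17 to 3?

3

Prior odds = 0.0023/0.9977 = 23/9977.
Combined Bayes factor of the evidence already in hand = 0.6 × 3 = 1.8.
Odds after that evidence = (23/9977) × 1.8 = 207/49885.
Target odds = 17/3.
Need 20ⁿ ≥ 17/3 ÷ (207/49885) = 848045/621.
20² = 400 falls short of 848045/621 but 20³ = 8000 reaches it, so n = 3.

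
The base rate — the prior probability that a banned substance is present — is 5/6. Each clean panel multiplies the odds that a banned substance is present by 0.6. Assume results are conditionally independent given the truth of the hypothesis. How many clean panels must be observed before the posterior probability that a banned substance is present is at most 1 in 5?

Prior odds: (5/6) ÷ (1/6) = 5.
Likelihood ratio per clean panel = 0.6.
Target posterior odds = 0.2/0.8 = 0.25.
Require 0.6ⁿ ≤ 0.25 ÷ 5 = 0.05.
0.6⁵ = 0.07776 is still above 0.05 but 0.6⁶ = 729/15625 is at or below it, so n = 6.

6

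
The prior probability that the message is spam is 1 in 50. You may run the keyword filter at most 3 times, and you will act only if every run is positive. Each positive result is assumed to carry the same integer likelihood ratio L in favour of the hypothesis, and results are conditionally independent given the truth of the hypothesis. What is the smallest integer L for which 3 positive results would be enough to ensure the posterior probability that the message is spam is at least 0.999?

Prior odds = 0.02/0.98 = 1/49.
Target odds = 0.999/0.001 = 999.
Need L³ ≥ 999 ÷ (1/49) = 48951.
36³ = 46656 < 48951 ≤ 50653 = 37³, so L = 37.

37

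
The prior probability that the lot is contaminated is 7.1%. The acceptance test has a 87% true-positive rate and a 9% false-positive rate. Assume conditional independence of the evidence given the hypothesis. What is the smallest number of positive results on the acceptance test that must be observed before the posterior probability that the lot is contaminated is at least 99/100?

Prior odds: 0.071 ÷ 0.929 = 71/929.
Likelihood ratio of a positive result = 0.87/0.09 = 29/3.
Target posterior odds = 0.99/0.01 = 99.
Need (71/929) × (29/3)ⁿ ≥ 99, i.e. (29/3)ⁿ ≥ 91971/71.
(29/3)³ = 24389/27 falls short of 91971/71 but (29/3)⁴ = 707281/81 reaches it, so n = 4.

4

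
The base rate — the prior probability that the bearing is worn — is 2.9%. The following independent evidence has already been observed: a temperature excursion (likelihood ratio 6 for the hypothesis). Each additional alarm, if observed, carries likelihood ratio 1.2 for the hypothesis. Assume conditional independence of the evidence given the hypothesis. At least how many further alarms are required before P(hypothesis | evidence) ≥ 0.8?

18

Prior odds = 0.029/0.971 = 29/971.
Bayes factor of the evidence already in hand = 6.
Odds after that evidence = (29/971) × 6 = 174/971.
Target odds = 0.8/0.2 = 4.
Need 1.2ⁿ ≥ 4 ÷ (174/971) = 1942/87.
1.2¹⁷ ≈22.1861 falls short of 1942/87 but 1.2¹⁸ ≈26.6233 reaches it, so n = 18.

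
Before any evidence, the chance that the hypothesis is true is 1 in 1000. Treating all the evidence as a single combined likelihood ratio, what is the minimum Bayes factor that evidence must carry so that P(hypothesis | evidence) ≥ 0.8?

Prior odds = 0.001/0.999 = 1/999.
Target odds = 0.8/0.2 = 4.
Required Bayes factor = 4 ÷ (1/999) = 3996.

3996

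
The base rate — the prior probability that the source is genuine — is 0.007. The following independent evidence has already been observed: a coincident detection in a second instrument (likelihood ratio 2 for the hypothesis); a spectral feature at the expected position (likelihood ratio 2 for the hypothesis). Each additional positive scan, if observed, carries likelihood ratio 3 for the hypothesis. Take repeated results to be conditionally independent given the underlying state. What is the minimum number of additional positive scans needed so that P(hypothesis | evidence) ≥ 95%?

6

Prior odds = 0.007/0.993 = 7/993.
Combined Bayes factor of the evidence already in hand = 2 × 2 = 4.
Odds after that evidence = (7/993) × 4 = 28/993.
Target odds = 0.95/0.05 = 19.
Need 3ⁿ ≥ 19 ÷ (28/993) = 18867/28.
3⁵ = 243 falls short of 18867/28 but 3⁶ = 729 reaches it, so n = 6.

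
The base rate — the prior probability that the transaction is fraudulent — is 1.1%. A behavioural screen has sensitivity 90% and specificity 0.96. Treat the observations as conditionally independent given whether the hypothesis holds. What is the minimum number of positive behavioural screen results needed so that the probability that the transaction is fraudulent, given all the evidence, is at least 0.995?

4

Prior odds: 0.011 ÷ 0.989 = 11/989.
False-positive rate = 1 − 0.96 = 0.04; likelihood ratio of a positive = 0.9/0.04 = 22.5.
Target odds: 0.995 ÷ 0.005 = 199.
Require 22.5ⁿ ≥ 199 ÷ (11/989) = 196811/11.
22.5³ = 11390.625 falls short of 196811/11 but 22.5⁴ = 256289.0625 reaches it, so n = 4.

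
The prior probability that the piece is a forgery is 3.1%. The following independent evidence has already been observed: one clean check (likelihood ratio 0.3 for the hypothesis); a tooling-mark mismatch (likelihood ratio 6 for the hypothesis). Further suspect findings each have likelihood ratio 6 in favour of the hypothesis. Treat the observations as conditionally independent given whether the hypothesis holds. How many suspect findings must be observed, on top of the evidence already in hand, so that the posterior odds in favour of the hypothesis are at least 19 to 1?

4

Prior odds = 0.031/0.969 = 31/969.
Combined Bayes factor of the evidence already in hand = 0.3 × 6 = 1.8.
Odds after that evidence = (31/969) × 1.8 = 93/1615.
Target odds = 19.
Need 6ⁿ ≥ 19 ÷ (93/1615) = 30685/93.
6³ = 216 falls short of 30685/93 but 6⁴ = 1296 reaches it, so n = 4.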